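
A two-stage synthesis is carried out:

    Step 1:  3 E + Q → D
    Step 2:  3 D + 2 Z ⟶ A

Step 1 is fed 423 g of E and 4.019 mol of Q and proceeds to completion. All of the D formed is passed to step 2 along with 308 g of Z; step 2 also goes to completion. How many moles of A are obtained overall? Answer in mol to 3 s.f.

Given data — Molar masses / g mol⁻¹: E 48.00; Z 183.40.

0.840 mol

Step 1:
n(E) = 423.0 / 48.00 = 8.813 mol
n(Q) = 4.019 mol
n/ν for E = 8.813/3 = 2.938
n/ν for Q = 4.019/1 = 4.019
Smallest n/ν is E → limiting reagent.
n(D) produced = (1/3) × 8.813 = 2.938 mol
Step 2:
n(D) available = 2.938 mol
n(Z) = 308.0 / 183.40 = 1.679 mol
n/ν for D = 2.938/3 = 0.9793
n/ν for Z = 1.679/2 = 0.8395
Smallest n/ν is Z → limiting reagent.
n(A) = (1/2) × 1.679 = 0.8395 mol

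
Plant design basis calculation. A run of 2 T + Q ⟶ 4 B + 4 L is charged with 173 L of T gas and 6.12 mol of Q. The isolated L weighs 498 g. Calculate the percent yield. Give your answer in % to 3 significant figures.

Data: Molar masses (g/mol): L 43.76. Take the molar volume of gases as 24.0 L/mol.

n(T) = 173.0 / 24.0 = 7.208 mol
n(Q) = 6.120 mol
n/ν for T = 7.208/2 = 3.604
n/ν for Q = 6.120/1 = 6.120
Smallest n/ν is T → limiting reagent.
theoretical n(L) = (4/2) × 7.208 = 14.42 mol → 631.0 g
% yield = 498 / 631.0 × 100 = 78.92 %

78.9 %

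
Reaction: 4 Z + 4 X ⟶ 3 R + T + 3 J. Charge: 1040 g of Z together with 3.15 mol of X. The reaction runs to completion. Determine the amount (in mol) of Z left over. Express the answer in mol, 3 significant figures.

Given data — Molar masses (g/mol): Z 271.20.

n(Z) = 1040 / 271.20 = 3.835 mol
n(X) = 3.150 mol
n/ν → Z: 0.9588, X: 0.7875; X is limiting.
Z consumed = (4/4) × 3.150 = 3.150 mol
Z remaining = 3.835 − 3.150 = 0.6850 mol

0.685 mol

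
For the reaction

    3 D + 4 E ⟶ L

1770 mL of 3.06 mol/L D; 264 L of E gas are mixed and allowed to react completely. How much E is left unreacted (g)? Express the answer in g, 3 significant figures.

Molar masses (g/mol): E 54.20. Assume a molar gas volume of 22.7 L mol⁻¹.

n(D) = 3.06 × 1770/1000 = 5.416 mol
n(E) = 264.0 / 22.7 = 11.63 mol
n/ν → D: 1.805, E: 2.908; D is limiting.
E consumed = (4/3) × 5.416 = 7.221 mol
E remaining = 11.63 − 7.221 = 4.409 mol
mass = 4.409 × 54.20 = 239.0 g

239 g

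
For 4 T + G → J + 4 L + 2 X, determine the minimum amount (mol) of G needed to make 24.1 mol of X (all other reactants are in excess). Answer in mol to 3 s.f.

n(X) = 24.10 mol
n(G) = (1/2) × 24.10 = 12.05 mol

12.1 mol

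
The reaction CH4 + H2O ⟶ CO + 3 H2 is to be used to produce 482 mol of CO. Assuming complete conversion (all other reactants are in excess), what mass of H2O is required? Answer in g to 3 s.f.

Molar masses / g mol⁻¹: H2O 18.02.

n(CO) = 482.0 mol
n(H2O) = (1/1) × 482.0 = 482.0 mol
mass = 482.0 × 18.02 = 8686 g

8690 g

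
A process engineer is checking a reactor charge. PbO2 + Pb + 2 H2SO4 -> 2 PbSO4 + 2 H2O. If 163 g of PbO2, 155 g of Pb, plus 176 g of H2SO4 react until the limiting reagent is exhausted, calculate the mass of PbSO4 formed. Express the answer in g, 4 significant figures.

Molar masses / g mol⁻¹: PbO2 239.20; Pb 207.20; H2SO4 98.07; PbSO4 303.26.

n(PbO2) = 163.0 / 239.20 = 0.6814 mol
n(Pb) = 155.0 / 207.20 = 0.7481 mol
n(H2SO4) = 176.0 / 98.07 = 1.795 mol
n/ν → PbO2: 0.6814, Pb: 0.7481, H2SO4: 0.8975; PbO2 is limiting.
n(PbSO4) = (2/1) × 0.6814 = 1.363 mol
mass = 1.363 × 303.26 = 413.3 g

413.3 g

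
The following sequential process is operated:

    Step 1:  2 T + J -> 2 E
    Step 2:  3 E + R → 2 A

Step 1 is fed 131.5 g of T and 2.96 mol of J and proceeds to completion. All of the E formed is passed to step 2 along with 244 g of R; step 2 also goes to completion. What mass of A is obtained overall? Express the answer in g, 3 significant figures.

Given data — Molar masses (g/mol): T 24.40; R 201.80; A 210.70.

Step 1:
n(T) = 131.5 / 24.40 = 5.389 mol
n(J) = 2.960 mol
n/ν for T = 5.389/2 = 2.695
n/ν for J = 2.960/1 = 2.960
Smallest n/ν is T → limiting reagent.
n(E) produced = (2/2) × 5.389 = 5.389 mol
Step 2:
n(E) available = 5.389 mol
n(R) = 244.0 / 201.80 = 1.209 mol
n/ν for E = 5.389/3 = 1.796
n/ν for R = 1.209/1 = 1.209
Smallest n/ν is R → limiting reagent.
n(A) = (2/1) × 1.209 = 2.418 mol
mass = 2.418 × 210.70 = 509.5 g

510 g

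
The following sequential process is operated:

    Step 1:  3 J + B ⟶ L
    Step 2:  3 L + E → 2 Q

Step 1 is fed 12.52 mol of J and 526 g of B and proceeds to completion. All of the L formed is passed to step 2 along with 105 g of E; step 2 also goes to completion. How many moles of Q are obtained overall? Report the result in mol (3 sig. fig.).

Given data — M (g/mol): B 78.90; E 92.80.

Step 1:
n(J) = 12.52 mol
n(B) = 526.0 / 78.90 = 6.667 mol
n/ν → J: 4.173, B: 6.667; J is limiting.
n(L) produced = (1/3) × 12.52 = 4.173 mol
Step 2:
n(L) available = 4.173 mol
n(E) = 105.0 / 92.80 = 1.131 mol
n/ν → L: 1.391, E: 1.131; E is limiting.
n(Q) = (2/1) × 1.131 = 2.262 mol

2.26 mol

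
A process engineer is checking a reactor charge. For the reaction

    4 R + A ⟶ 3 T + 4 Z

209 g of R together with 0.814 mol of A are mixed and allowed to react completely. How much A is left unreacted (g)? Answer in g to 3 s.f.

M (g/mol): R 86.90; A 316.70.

n(R) = 209.0 / 86.90 = 2.405 mol
n(A) = 0.8140 mol
n/ν → R: 0.6013, A: 0.8140; R is limiting.
A consumed = (1/4) × 2.405 = 0.6013 mol
A remaining = 0.8140 − 0.6013 = 0.2127 mol
mass = 0.2127 × 316.70 = 67.36 g

67.4 g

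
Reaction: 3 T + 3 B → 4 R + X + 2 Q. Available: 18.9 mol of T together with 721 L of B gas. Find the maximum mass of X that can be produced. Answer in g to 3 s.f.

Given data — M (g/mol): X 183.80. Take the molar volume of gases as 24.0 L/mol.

n(T) = 18.90 mol
n(B) = 721.0 / 24.0 = 30.04 mol
n/ν for T = 18.90/3 = 6.300
n/ν for B = 30.04/3 = 10.01
Smallest n/ν is T → limiting reagent.
n(X) = (1/3) × 18.90 = 6.300 mol
mass = 6.300 × 183.80 = 1158 g

1160 g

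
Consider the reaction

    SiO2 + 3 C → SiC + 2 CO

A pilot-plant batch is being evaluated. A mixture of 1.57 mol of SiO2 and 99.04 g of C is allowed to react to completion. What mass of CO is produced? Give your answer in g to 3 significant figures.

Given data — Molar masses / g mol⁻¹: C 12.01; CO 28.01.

n(SiO2) = 1.570 mol
n(C) = 99.04 / 12.01 = 8.246 mol
n/ν for SiO2 = 1.570/1 = 1.570
n/ν for C = 8.246/3 = 2.749
Smallest n/ν is SiO2 → limiting reagent.
n(CO) = (2/1) × 1.570 = 3.140 mol
mass = 3.140 × 28.01 = 87.95 g

88.0 g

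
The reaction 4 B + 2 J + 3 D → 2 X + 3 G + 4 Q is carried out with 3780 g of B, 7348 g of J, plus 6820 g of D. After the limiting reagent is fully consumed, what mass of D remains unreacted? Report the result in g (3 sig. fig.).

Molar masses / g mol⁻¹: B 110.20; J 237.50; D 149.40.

2980 g

n(B) = 3780 / 110.20 = 34.30 mol
n(J) = 7348 / 237.50 = 30.94 mol
n(D) = 6820 / 149.40 = 45.65 mol
n/ν → B: 8.575, J: 15.47, D: 15.22; B is limiting.
D consumed = (3/4) × 34.30 = 25.73 mol
D remaining = 45.65 − 25.73 = 19.92 mol
mass = 19.92 × 149.40 = 2976 g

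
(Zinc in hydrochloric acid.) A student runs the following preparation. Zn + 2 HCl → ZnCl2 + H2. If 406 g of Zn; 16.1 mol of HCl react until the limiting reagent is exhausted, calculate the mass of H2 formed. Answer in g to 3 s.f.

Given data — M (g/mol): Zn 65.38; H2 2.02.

12.5 g

n(Zn) = 406.0 / 65.38 = 6.210 mol
n(HCl) = 16.10 mol
n/ν → Zn: 6.210, HCl: 8.050; Zn is limiting.
n(H2) = (1/1) × 6.210 = 6.210 mol
mass = 6.210 × 2.02 = 12.54 g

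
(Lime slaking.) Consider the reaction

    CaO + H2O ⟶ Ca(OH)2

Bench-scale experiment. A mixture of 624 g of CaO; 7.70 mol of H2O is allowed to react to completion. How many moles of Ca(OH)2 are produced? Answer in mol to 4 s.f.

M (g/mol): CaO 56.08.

n(CaO) = 624.0 / 56.08 = 11.13 mol
n(H2O) = 7.700 mol
n/ν for CaO = 11.13/1 = 11.13
n/ν for H2O = 7.700/1 = 7.700
Smallest n/ν is H2O → limiting reagent.
n(Ca(OH)2) = (1/1) × 7.700 = 7.700 mol

7.700 mol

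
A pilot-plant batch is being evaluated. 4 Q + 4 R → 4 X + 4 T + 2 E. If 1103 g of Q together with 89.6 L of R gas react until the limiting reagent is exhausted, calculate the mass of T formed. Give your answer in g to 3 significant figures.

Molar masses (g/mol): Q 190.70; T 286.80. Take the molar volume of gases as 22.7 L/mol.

1130 g

n(Q) = 1103 / 190.70 = 5.784 mol
n(R) = 89.60 / 22.7 = 3.947 mol
n/ν → Q: 1.446, R: 0.9868; R is limiting.
n(T) = (4/4) × 3.947 = 3.947 mol
mass = 3.947 × 286.80 = 1132 g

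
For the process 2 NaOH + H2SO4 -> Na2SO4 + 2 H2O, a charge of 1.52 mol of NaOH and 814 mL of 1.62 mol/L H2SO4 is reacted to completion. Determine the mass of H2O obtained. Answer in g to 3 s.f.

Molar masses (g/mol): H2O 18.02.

n(NaOH) = 1.520 mol
n(H2SO4) = 1.62 × 814.0/1000 = 1.319 mol
n/ν → NaOH: 0.7600, H2SO4: 1.319; NaOH is limiting.
n(H2O) = (2/2) × 1.520 = 1.520 mol
mass = 1.520 × 18.02 = 27.39 g

27.4 g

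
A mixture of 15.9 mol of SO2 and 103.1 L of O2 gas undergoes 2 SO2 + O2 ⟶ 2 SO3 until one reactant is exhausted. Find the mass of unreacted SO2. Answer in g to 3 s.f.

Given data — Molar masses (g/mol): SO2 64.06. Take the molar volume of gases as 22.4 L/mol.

n(SO2) = 15.90 mol
n(O2) = 103.1 / 22.4 = 4.603 mol
n/ν for SO2 = 15.90/2 = 7.950
n/ν for O2 = 4.603/1 = 4.603
Smallest n/ν is O2 → limiting reagent.
SO2 consumed = (2/1) × 4.603 = 9.206 mol
SO2 remaining = 15.90 − 9.206 = 6.694 mol
mass = 6.694 × 64.06 = 428.8 g

429 g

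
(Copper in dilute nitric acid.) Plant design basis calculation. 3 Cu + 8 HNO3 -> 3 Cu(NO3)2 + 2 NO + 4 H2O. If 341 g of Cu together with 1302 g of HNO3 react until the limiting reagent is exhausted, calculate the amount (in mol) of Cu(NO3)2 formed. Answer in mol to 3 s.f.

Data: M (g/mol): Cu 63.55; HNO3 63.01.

5.37 mol

n(Cu) = 341.0 / 63.55 = 5.366 mol
n(HNO3) = 1302 / 63.01 = 20.66 mol
n/ν for Cu = 5.366/3 = 1.789
n/ν for HNO3 = 20.66/8 = 2.583
Smallest n/ν is Cu → limiting reagent.
n(Cu(NO3)2) = (3/3) × 5.366 = 5.366 mol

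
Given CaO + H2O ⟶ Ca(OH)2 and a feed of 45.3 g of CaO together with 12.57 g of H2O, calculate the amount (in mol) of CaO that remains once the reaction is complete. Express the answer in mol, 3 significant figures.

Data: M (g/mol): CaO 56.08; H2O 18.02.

n(CaO) = 45.30 / 56.08 = 0.8078 mol
n(H2O) = 12.57 / 18.02 = 0.6976 mol
n/ν for CaO = 0.8078/1 = 0.8078
n/ν for H2O = 0.6976/1 = 0.6976
Smallest n/ν is H2O → limiting reagent.
CaO consumed = (1/1) × 0.6976 = 0.6976 mol
CaO remaining = 0.8078 − 0.6976 = 0.1102 mol

0.110 mol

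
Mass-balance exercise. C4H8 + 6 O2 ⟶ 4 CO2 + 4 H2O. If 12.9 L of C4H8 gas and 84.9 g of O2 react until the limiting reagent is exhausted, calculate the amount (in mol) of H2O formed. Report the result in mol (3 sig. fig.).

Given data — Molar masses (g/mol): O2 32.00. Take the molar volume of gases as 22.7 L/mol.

n(C4H8) = 12.90 / 22.7 = 0.5683 mol
n(O2) = 84.90 / 32.00 = 2.653 mol
n/ν for C4H8 = 0.5683/1 = 0.5683
n/ν for O2 = 2.653/6 = 0.4422
Smallest n/ν is O2 → limiting reagent.
n(H2O) = (4/6) × 2.653 = 1.769 mol

1.77 mol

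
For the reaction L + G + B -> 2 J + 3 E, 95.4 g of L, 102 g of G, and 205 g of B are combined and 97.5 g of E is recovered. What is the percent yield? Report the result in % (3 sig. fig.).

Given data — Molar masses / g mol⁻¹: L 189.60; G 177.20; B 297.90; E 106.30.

60.8 %

n(L) = 95.40 / 189.60 = 0.5032 mol
n(G) = 102.0 / 177.20 = 0.5756 mol
n(B) = 205.0 / 297.90 = 0.6882 mol
n/ν for L = 0.5032/1 = 0.5032
n/ν for G = 0.5756/1 = 0.5756
n/ν for B = 0.6882/1 = 0.6882
Smallest n/ν is L → limiting reagent.
theoretical n(E) = (3/1) × 0.5032 = 1.510 mol → 160.5 g
% yield = 97.5 / 160.5 × 100 = 60.75 %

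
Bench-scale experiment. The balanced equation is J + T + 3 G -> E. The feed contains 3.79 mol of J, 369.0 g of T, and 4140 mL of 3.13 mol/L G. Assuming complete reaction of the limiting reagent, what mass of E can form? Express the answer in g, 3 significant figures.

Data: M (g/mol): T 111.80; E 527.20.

n(J) = 3.790 mol
n(T) = 369.0 / 111.80 = 3.301 mol
n(G) = 3.13 × 4140/1000 = 12.96 mol
n/ν for J = 3.790/1 = 3.790
n/ν for T = 3.301/1 = 3.301
n/ν for G = 12.96/3 = 4.320
Smallest n/ν is T → limiting reagent.
n(E) = (1/1) × 3.301 = 3.301 mol
mass = 3.301 × 527.20 = 1740 g

1740 g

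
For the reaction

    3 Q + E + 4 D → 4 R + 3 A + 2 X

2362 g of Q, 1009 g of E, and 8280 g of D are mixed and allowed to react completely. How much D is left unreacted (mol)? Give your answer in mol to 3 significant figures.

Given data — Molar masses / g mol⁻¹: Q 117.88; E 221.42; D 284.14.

10.9 mol

n(Q) = 2362 / 117.88 = 20.04 mol
n(E) = 1009 / 221.42 = 4.557 mol
n(D) = 8280 / 284.14 = 29.14 mol
n/ν for Q = 20.04/3 = 6.680
n/ν for E = 4.557/1 = 4.557
n/ν for D = 29.14/4 = 7.285
Smallest n/ν is E → limiting reagent.
D consumed = (4/1) × 4.557 = 18.23 mol
D remaining = 29.14 − 18.23 = 10.91 mol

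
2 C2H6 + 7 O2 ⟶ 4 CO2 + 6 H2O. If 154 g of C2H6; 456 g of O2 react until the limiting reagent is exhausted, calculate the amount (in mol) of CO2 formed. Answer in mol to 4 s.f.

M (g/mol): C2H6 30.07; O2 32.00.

8.143 mol

n(C2H6) = 154.0 / 30.07 = 5.121 mol
n(O2) = 456.0 / 32.00 = 14.25 mol
n/ν for C2H6 = 5.121/2 = 2.561
n/ν for O2 = 14.25/7 = 2.036
Smallest n/ν is O2 → limiting reagent.
n(CO2) = (4/7) × 14.25 = 8.143 mol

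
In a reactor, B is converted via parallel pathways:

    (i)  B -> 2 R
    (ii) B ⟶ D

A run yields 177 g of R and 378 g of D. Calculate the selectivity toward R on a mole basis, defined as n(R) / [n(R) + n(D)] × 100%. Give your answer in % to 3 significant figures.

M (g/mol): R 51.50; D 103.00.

n(R) = 177 / 51.50 = 3.437 mol
n(D) = 378 / 103.00 = 3.670 mol
selectivity = 3.437/(3.437+3.670) × 100 = 48.36 %

48.4 %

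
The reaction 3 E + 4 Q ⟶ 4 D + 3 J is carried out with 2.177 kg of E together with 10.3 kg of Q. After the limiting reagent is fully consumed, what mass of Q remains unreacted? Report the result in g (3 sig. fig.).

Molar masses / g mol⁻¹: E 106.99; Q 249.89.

n(E) = 2.177×1000 / 106.99 = 20.35 mol
n(Q) = 10.30×1000 / 249.89 = 41.22 mol
n/ν for E = 20.35/3 = 6.783
n/ν for Q = 41.22/4 = 10.31
Smallest n/ν is E → limiting reagent.
Q consumed = (4/3) × 20.35 = 27.13 mol
Q remaining = 41.22 − 27.13 = 14.09 mol
mass = 14.09 × 249.89 = 3521 g

3520 g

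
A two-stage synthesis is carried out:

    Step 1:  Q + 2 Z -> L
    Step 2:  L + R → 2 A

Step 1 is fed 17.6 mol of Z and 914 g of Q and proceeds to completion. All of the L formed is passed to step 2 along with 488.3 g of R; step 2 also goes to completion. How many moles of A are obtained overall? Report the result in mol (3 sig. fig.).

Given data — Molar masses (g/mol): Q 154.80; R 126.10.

7.74 mol

Step 1:
n(Z) = 17.60 mol
n(Q) = 914.0 / 154.80 = 5.904 mol
n/ν for Z = 17.60/2 = 8.800
n/ν for Q = 5.904/1 = 5.904
Smallest n/ν is Q → limiting reagent.
n(L) produced = (1/1) × 5.904 = 5.904 mol
Step 2:
n(L) available = 5.904 mol
n(R) = 488.3 / 126.10 = 3.872 mol
n/ν for L = 5.904/1 = 5.904
n/ν for R = 3.872/1 = 3.872
Smallest n/ν is R → limiting reagent.
n(A) = (2/1) × 3.872 = 7.744 mol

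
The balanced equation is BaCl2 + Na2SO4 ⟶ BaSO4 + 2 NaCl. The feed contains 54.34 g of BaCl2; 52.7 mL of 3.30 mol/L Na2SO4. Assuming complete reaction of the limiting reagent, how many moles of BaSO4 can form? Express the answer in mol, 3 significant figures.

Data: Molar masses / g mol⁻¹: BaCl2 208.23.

0.174 mol

n(BaCl2) = 54.34 / 208.23 = 0.2610 mol
n(Na2SO4) = 3.30 × 52.70/1000 = 0.1739 mol
n/ν for BaCl2 = 0.2610/1 = 0.2610
n/ν for Na2SO4 = 0.1739/1 = 0.1739
Smallest n/ν is Na2SO4 → limiting reagent.
n(BaSO4) = (1/1) × 0.1739 = 0.1739 mol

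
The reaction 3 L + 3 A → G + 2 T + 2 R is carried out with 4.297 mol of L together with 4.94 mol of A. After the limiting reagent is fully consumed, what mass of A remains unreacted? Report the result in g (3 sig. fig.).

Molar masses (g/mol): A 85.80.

n(L) = 4.297 mol
n(A) = 4.940 mol
n/ν → L: 1.432, A: 1.647; L is limiting.
A consumed = (3/3) × 4.297 = 4.297 mol
A remaining = 4.940 − 4.297 = 0.6430 mol
mass = 0.6430 × 85.80 = 55.17 g

55.2 g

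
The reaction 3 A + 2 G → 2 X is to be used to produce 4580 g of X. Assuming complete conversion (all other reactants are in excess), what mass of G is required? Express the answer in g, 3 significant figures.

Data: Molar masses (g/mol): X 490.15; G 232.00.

n(X) = 4580 / 490.15 = 9.344 mol
n(G) = (2/2) × 9.344 = 9.344 mol
mass = 9.344 × 232.00 = 2168 g

2170 g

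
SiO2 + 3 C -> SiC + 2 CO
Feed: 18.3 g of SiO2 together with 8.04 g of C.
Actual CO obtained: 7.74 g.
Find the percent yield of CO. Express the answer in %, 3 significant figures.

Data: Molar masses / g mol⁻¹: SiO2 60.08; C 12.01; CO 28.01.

61.9 %

n(SiO2) = 18.30 / 60.08 = 0.3046 mol
n(C) = 8.040 / 12.01 = 0.6694 mol
n/ν for SiO2 = 0.3046/1 = 0.3046
n/ν for C = 0.6694/3 = 0.2231
Smallest n/ν is C → limiting reagent.
theoretical n(CO) = (2/3) × 0.6694 = 0.4463 mol → 12.50 g
% yield = 7.74 / 12.50 × 100 = 61.92 %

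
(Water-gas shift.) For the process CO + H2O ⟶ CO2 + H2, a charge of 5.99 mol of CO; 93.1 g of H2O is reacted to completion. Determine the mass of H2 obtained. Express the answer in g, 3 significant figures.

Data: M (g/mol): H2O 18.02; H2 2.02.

n(CO) = 5.990 mol
n(H2O) = 93.10 / 18.02 = 5.166 mol
n/ν for CO = 5.990/1 = 5.990
n/ν for H2O = 5.166/1 = 5.166
Smallest n/ν is H2O → limiting reagent.
n(H2) = (1/1) × 5.166 = 5.166 mol
mass = 5.166 × 2.02 = 10.44 g

10.4 g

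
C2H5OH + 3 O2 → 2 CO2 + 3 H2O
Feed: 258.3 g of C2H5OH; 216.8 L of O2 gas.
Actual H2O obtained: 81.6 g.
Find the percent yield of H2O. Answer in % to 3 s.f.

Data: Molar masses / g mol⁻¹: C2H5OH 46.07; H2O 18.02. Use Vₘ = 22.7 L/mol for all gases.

47.4 %

n(C2H5OH) = 258.3 / 46.07 = 5.607 mol
n(O2) = 216.8 / 22.7 = 9.551 mol
n/ν for C2H5OH = 5.607/1 = 5.607
n/ν for O2 = 9.551/3 = 3.184
Smallest n/ν is O2 → limiting reagent.
theoretical n(H2O) = (3/3) × 9.551 = 9.551 mol → 172.1 g
% yield = 81.6 / 172.1 × 100 = 47.41 %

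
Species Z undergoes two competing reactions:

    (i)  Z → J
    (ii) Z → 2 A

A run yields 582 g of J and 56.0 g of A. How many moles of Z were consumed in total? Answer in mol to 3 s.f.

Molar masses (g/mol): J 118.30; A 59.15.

5.39 mol

n(J) = 582 / 118.30 = 4.920 mol
n(A) = 56.0 / 59.15 = 0.9467 mol
n(Z) via (i) = (1/1)×4.920 = 4.920 mol
n(Z) via (ii) = (1/2)×0.9467 = 0.4734 mol
total n(Z) = 4.920 + 0.4734 = 5.393 mol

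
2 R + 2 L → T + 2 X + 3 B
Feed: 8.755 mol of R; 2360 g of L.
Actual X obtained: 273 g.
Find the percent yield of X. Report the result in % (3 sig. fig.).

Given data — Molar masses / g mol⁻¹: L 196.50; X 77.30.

n(R) = 8.755 mol
n(L) = 2360 / 196.50 = 12.01 mol
n/ν → R: 4.378, L: 6.005; R is limiting.
theoretical n(X) = (2/2) × 8.755 = 8.755 mol → 676.8 g
% yield = 273 / 676.8 × 100 = 40.34 %

40.3 %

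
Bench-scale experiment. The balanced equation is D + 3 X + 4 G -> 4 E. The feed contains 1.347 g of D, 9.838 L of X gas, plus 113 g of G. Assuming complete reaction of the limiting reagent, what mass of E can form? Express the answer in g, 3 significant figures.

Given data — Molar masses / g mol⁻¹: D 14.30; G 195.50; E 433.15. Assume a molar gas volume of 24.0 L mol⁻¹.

163 g

n(D) = 1.347 / 14.30 = 0.09420 mol
n(X) = 9.838 / 24.0 = 0.4099 mol
n(G) = 113.0 / 195.50 = 0.5780 mol
n/ν for D = 0.09420/1 = 0.09420
n/ν for X = 0.4099/3 = 0.1366
n/ν for G = 0.5780/4 = 0.1445
Smallest n/ν is D → limiting reagent.
n(E) = (4/1) × 0.09420 = 0.3768 mol
mass = 0.3768 × 433.15 = 163.2 g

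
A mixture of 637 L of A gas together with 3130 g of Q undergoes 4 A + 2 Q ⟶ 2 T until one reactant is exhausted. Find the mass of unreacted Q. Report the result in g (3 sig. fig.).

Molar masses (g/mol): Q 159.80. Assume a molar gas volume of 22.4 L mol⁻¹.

858 g

n(A) = 637.0 / 22.4 = 28.44 mol
n(Q) = 3130 / 159.80 = 19.59 mol
n/ν → A: 7.110, Q: 9.795; A is limiting.
Q consumed = (2/4) × 28.44 = 14.22 mol
Q remaining = 19.59 − 14.22 = 5.370 mol
mass = 5.370 × 159.80 = 858.1 g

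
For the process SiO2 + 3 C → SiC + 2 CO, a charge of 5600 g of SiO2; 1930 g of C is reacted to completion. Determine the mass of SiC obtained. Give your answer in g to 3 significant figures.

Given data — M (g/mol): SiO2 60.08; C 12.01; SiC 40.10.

2150 g

n(SiO2) = 5600 / 60.08 = 93.21 mol
n(C) = 1930 / 12.01 = 160.7 mol
n/ν for SiO2 = 93.21/1 = 93.21
n/ν for C = 160.7/3 = 53.57
Smallest n/ν is C → limiting reagent.
n(SiC) = (1/3) × 160.7 = 53.57 mol
mass = 53.57 × 40.10 = 2148 g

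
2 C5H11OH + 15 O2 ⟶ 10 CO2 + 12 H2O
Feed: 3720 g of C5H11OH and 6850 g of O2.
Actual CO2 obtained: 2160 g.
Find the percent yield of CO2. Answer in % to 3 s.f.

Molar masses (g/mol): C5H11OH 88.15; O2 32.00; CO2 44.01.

34.4 %

n(C5H11OH) = 3720 / 88.15 = 42.20 mol
n(O2) = 6850 / 32.00 = 214.1 mol
n/ν for C5H11OH = 42.20/2 = 21.10
n/ν for O2 = 214.1/15 = 14.27
Smallest n/ν is O2 → limiting reagent.
theoretical n(CO2) = (10/15) × 214.1 = 142.7 mol → 6280 g
% yield = 2160 / 6280 × 100 = 34.39 %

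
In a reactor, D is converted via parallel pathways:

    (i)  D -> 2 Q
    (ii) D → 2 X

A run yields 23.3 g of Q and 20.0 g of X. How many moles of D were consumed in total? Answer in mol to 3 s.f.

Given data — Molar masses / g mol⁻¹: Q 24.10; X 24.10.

0.898 mol

n(Q) = 23.3 / 24.10 = 0.9668 mol
n(X) = 20.0 / 24.10 = 0.8299 mol
n(D) via (i) = (1/2)×0.9668 = 0.4834 mol
n(D) via (ii) = (1/2)×0.8299 = 0.4150 mol
total n(D) = 0.4834 + 0.4150 = 0.8984 mol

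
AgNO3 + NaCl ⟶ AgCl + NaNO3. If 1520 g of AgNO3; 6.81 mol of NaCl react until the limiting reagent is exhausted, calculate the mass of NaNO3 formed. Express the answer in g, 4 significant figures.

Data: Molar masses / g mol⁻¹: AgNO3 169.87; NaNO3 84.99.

578.8 g

n(AgNO3) = 1520 / 169.87 = 8.948 mol
n(NaCl) = 6.810 mol
n/ν for AgNO3 = 8.948/1 = 8.948
n/ν for NaCl = 6.810/1 = 6.810
Smallest n/ν is NaCl → limiting reagent.
n(NaNO3) = (1/1) × 6.810 = 6.810 mol
mass = 6.810 × 84.99 = 578.8 g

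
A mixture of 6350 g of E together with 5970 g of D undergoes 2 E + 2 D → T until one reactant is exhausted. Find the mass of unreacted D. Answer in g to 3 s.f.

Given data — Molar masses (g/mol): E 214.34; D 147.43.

1600 g

n(E) = 6350 / 214.34 = 29.63 mol
n(D) = 5970 / 147.43 = 40.49 mol
n/ν for E = 29.63/2 = 14.82
n/ν for D = 40.49/2 = 20.25
Smallest n/ν is E → limiting reagent.
D consumed = (2/2) × 29.63 = 29.63 mol
D remaining = 40.49 − 29.63 = 10.86 mol
mass = 10.86 × 147.43 = 1601 g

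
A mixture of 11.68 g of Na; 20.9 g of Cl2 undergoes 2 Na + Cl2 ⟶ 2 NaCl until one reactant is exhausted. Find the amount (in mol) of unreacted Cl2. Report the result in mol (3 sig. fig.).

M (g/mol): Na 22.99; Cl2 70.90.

0.0408 mol

n(Na) = 11.68 / 22.99 = 0.5080 mol
n(Cl2) = 20.90 / 70.90 = 0.2948 mol
n/ν → Na: 0.2540, Cl2: 0.2948; Na is limiting.
Cl2 consumed = (1/2) × 0.5080 = 0.2540 mol
Cl2 remaining = 0.2948 − 0.2540 = 0.04080 mol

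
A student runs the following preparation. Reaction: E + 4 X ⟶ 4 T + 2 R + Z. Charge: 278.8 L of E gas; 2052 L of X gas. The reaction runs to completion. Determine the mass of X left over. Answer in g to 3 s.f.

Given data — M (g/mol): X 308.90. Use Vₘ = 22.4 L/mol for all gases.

n(E) = 278.8 / 22.4 = 12.45 mol
n(X) = 2052 / 22.4 = 91.61 mol
n/ν → E: 12.45, X: 22.90; E is limiting.
X consumed = (4/1) × 12.45 = 49.80 mol
X remaining = 91.61 − 49.80 = 41.81 mol
mass = 41.81 × 308.90 = 12920 g

12900 g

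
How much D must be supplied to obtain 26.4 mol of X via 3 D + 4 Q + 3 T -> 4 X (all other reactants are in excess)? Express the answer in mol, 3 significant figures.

19.8 mol

n(X) = 26.40 mol
n(D) = (3/4) × 26.40 = 19.80 mol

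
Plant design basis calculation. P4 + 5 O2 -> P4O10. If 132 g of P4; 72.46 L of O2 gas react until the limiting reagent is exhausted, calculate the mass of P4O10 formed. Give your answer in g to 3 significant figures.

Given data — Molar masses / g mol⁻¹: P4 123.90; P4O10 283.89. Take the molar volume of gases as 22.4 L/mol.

n(P4) = 132.0 / 123.90 = 1.065 mol
n(O2) = 72.46 / 22.4 = 3.235 mol
n/ν for P4 = 1.065/1 = 1.065
n/ν for O2 = 3.235/5 = 0.6470
Smallest n/ν is O2 → limiting reagent.
n(P4O10) = (1/5) × 3.235 = 0.6470 mol
mass = 0.6470 × 283.89 = 183.7 g

184 g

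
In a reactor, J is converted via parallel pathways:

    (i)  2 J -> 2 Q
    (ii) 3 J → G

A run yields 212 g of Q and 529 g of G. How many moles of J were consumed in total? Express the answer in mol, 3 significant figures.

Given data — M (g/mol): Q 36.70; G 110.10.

20.2 mol

n(Q) = 212 / 36.70 = 5.777 mol
n(G) = 529 / 110.10 = 4.805 mol
n(J) via (i) = (2/2)×5.777 = 5.777 mol
n(J) via (ii) = (3/1)×4.805 = 14.42 mol
total n(J) = 5.777 + 14.42 = 20.20 mol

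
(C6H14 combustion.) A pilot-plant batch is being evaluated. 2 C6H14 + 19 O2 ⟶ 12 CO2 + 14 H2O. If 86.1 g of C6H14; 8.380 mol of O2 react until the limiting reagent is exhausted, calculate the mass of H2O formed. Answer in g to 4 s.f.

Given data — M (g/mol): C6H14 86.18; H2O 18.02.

111.3 g

n(C6H14) = 86.10 / 86.18 = 0.9991 mol
n(O2) = 8.380 mol
n/ν for C6H14 = 0.9991/2 = 0.4996
n/ν for O2 = 8.380/19 = 0.4411
Smallest n/ν is O2 → limiting reagent.
n(H2O) = (14/19) × 8.380 = 6.175 mol
mass = 6.175 × 18.02 = 111.3 g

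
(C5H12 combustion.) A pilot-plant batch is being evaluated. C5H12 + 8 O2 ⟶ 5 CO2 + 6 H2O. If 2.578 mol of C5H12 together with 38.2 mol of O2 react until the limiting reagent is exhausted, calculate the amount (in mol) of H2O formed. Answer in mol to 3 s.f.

15.5 mol

n(C5H12) = 2.578 mol
n(O2) = 38.20 mol
n/ν for C5H12 = 2.578/1 = 2.578
n/ν for O2 = 38.20/8 = 4.775
Smallest n/ν is C5H12 → limiting reagent.
n(H2O) = (6/1) × 2.578 = 15.47 mol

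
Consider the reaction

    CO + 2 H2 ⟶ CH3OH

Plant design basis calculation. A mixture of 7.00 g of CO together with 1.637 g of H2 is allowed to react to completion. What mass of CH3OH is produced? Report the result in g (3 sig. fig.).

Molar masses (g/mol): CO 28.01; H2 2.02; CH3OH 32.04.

n(CO) = 7.000 / 28.01 = 0.2499 mol
n(H2) = 1.637 / 2.02 = 0.8104 mol
n/ν for CO = 0.2499/1 = 0.2499
n/ν for H2 = 0.8104/2 = 0.4052
Smallest n/ν is CO → limiting reagent.
n(CH3OH) = (1/1) × 0.2499 = 0.2499 mol
mass = 0.2499 × 32.04 = 8.007 g

8.01 g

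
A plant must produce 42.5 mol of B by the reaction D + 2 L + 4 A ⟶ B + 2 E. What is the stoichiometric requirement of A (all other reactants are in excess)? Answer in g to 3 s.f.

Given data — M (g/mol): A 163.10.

27700 g

n(B) = 42.50 mol
n(A) = (4/1) × 42.50 = 170.0 mol
mass = 170.0 × 163.10 = 27730 g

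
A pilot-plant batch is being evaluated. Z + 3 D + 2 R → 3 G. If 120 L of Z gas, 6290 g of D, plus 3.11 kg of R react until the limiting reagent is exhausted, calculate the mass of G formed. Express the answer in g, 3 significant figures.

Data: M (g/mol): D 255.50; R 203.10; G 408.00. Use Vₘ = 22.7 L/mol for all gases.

n(Z) = 120.0 / 22.7 = 5.286 mol
n(D) = 6290 / 255.50 = 24.62 mol
n(R) = 3.110×1000 / 203.10 = 15.31 mol
n/ν → Z: 5.286, D: 8.207, R: 7.655; Z is limiting.
n(G) = (3/1) × 5.286 = 15.86 mol
mass = 15.86 × 408.00 = 6471 g

6470 g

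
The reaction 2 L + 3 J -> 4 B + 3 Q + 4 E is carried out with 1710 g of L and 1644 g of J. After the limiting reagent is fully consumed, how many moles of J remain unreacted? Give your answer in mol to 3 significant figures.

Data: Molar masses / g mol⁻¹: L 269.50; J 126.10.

n(L) = 1710 / 269.50 = 6.345 mol
n(J) = 1644 / 126.10 = 13.04 mol
n/ν → L: 3.173, J: 4.347; L is limiting.
J consumed = (3/2) × 6.345 = 9.518 mol
J remaining = 13.04 − 9.518 = 3.522 mol

3.52 mol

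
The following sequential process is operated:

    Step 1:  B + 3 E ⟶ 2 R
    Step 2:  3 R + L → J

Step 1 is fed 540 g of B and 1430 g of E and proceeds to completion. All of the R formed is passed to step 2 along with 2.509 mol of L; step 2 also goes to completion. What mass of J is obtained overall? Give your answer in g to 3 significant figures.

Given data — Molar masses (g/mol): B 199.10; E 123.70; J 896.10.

Step 1:
n(B) = 540.0 / 199.10 = 2.712 mol
n(E) = 1430 / 123.70 = 11.56 mol
n/ν for B = 2.712/1 = 2.712
n/ν for E = 11.56/3 = 3.853
Smallest n/ν is B → limiting reagent.
n(R) produced = (2/1) × 2.712 = 5.424 mol
Step 2:
n(R) available = 5.424 mol
n(L) = 2.509 mol
n/ν for R = 5.424/3 = 1.808
n/ν for L = 2.509/1 = 2.509
Smallest n/ν is R → limiting reagent.
n(J) = (1/3) × 5.424 = 1.808 mol
mass = 1.808 × 896.10 = 1620 g

1620 g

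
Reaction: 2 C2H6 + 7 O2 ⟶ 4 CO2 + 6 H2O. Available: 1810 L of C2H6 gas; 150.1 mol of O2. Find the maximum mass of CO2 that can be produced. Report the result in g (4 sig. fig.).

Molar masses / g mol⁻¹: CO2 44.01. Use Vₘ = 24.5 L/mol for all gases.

3775 g

n(C2H6) = 1810 / 24.5 = 73.88 mol
n(O2) = 150.1 mol
n/ν for C2H6 = 73.88/2 = 36.94
n/ν for O2 = 150.1/7 = 21.44
Smallest n/ν is O2 → limiting reagent.
n(CO2) = (4/7) × 150.1 = 85.77 mol
mass = 85.77 × 44.01 = 3775 g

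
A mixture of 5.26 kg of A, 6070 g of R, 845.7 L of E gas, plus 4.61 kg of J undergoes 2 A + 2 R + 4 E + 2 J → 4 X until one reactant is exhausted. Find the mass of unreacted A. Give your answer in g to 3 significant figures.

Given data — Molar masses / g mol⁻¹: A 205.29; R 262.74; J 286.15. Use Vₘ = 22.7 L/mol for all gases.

n(A) = 5.260×1000 / 205.29 = 25.62 mol
n(R) = 6070 / 262.74 = 23.10 mol
n(E) = 845.7 / 22.7 = 37.26 mol
n(J) = 4.610×1000 / 286.15 = 16.11 mol
n/ν for A = 25.62/2 = 12.81
n/ν for R = 23.10/2 = 11.55
n/ν for E = 37.26/4 = 9.315
n/ν for J = 16.11/2 = 8.055
Smallest n/ν is J → limiting reagent.
A consumed = (2/2) × 16.11 = 16.11 mol
A remaining = 25.62 − 16.11 = 9.510 mol
mass = 9.510 × 205.29 = 1952 g

1950 g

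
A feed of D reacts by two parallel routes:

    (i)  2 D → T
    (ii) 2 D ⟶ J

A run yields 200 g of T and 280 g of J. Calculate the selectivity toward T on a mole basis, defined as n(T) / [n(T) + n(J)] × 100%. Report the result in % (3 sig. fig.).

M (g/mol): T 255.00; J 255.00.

41.7 %

n(T) = 200 / 255.00 = 0.7843 mol
n(J) = 280 / 255.00 = 1.098 mol
selectivity = 0.7843/(0.7843+1.098) × 100 = 41.67 %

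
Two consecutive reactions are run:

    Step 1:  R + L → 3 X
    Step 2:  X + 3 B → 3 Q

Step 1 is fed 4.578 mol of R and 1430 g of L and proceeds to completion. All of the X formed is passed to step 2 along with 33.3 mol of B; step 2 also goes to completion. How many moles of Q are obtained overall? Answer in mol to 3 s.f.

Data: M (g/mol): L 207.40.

33.3 mol

Step 1:
n(R) = 4.578 mol
n(L) = 1430 / 207.40 = 6.895 mol
n/ν → R: 4.578, L: 6.895; R is limiting.
n(X) produced = (3/1) × 4.578 = 13.73 mol
Step 2:
n(X) available = 13.73 mol
n(B) = 33.30 mol
n/ν → X: 13.73, B: 11.10; B is limiting.
n(Q) = (3/3) × 33.30 = 33.30 mol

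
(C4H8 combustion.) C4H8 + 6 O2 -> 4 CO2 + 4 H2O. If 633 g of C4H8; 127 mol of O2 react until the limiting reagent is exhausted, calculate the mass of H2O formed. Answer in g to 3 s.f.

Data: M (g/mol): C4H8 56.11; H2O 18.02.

n(C4H8) = 633.0 / 56.11 = 11.28 mol
n(O2) = 127.0 mol
n/ν → C4H8: 11.28, O2: 21.17; C4H8 is limiting.
n(H2O) = (4/1) × 11.28 = 45.12 mol
mass = 45.12 × 18.02 = 813.1 g

813 g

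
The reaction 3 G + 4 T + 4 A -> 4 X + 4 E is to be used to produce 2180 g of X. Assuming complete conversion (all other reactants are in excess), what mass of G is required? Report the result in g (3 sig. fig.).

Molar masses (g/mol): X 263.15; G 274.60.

1710 g

n(X) = 2180 / 263.15 = 8.284 mol
n(G) = (3/4) × 8.284 = 6.213 mol
mass = 6.213 × 274.60 = 1706 g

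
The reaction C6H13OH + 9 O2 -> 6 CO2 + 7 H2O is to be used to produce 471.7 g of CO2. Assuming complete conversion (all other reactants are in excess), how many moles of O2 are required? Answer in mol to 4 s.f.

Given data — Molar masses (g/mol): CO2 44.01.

16.08 mol

n(CO2) = 471.7 / 44.01 = 10.72 mol
n(O2) = (9/6) × 10.72 = 16.08 mol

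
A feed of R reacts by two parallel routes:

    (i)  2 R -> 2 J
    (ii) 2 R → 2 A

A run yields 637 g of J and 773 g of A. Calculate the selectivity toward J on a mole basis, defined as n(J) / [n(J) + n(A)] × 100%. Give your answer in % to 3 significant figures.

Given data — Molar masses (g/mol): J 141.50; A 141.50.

n(J) = 637 / 141.50 = 4.502 mol
n(A) = 773 / 141.50 = 5.463 mol
selectivity = 4.502/(4.502+5.463) × 100 = 45.18 %

45.2 %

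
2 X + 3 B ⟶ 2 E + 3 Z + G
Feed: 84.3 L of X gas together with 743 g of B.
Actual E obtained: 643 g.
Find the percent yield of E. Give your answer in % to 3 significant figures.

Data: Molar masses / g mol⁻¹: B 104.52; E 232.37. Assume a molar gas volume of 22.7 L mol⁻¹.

n(X) = 84.30 / 22.7 = 3.714 mol
n(B) = 743.0 / 104.52 = 7.109 mol
n/ν for X = 3.714/2 = 1.857
n/ν for B = 7.109/3 = 2.370
Smallest n/ν is X → limiting reagent.
theoretical n(E) = (2/2) × 3.714 = 3.714 mol → 863.0 g
% yield = 643 / 863.0 × 100 = 74.51 %

74.5 %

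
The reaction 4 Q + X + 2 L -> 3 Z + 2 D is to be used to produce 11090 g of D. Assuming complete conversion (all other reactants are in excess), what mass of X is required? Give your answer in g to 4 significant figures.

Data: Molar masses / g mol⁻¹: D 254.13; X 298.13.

n(D) = 11090 / 254.13 = 43.64 mol
n(X) = (1/2) × 43.64 = 21.82 mol
mass = 21.82 × 298.13 = 6505 g

6505 g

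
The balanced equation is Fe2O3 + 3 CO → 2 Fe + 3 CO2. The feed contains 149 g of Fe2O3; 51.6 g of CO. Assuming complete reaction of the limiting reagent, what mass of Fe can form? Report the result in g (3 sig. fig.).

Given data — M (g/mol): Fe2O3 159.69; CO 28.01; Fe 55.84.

n(Fe2O3) = 149.0 / 159.69 = 0.9331 mol
n(CO) = 51.60 / 28.01 = 1.842 mol
n/ν for Fe2O3 = 0.9331/1 = 0.9331
n/ν for CO = 1.842/3 = 0.6140
Smallest n/ν is CO → limiting reagent.
n(Fe) = (2/3) × 1.842 = 1.228 mol
mass = 1.228 × 55.84 = 68.57 g

68.6 g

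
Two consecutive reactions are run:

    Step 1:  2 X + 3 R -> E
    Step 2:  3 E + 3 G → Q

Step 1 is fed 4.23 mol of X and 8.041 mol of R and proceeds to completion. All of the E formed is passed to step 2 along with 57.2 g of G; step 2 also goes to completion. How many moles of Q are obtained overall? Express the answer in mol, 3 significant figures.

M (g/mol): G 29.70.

0.642 mol

Step 1:
n(X) = 4.230 mol
n(R) = 8.041 mol
n/ν for X = 4.230/2 = 2.115
n/ν for R = 8.041/3 = 2.680
Smallest n/ν is X → limiting reagent.
n(E) produced = (1/2) × 4.230 = 2.115 mol
Step 2:
n(E) available = 2.115 mol
n(G) = 57.20 / 29.70 = 1.926 mol
n/ν for E = 2.115/3 = 0.7050
n/ν for G = 1.926/3 = 0.6420
Smallest n/ν is G → limiting reagent.
n(Q) = (1/3) × 1.926 = 0.6420 mol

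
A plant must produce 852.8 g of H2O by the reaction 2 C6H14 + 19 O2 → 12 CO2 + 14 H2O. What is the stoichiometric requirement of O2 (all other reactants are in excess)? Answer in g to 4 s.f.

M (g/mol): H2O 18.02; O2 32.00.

n(H2O) = 852.8 / 18.02 = 47.33 mol
n(O2) = (19/14) × 47.33 = 64.23 mol
mass = 64.23 × 32.00 = 2055 g

2055 g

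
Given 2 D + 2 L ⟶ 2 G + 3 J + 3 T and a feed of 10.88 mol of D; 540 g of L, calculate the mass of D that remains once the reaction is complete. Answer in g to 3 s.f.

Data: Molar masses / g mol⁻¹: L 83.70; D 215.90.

956 g

n(D) = 10.88 mol
n(L) = 540.0 / 83.70 = 6.452 mol
n/ν → D: 5.440, L: 3.226; L is limiting.
D consumed = (2/2) × 6.452 = 6.452 mol
D remaining = 10.88 − 6.452 = 4.428 mol
mass = 4.428 × 215.90 = 956.0 g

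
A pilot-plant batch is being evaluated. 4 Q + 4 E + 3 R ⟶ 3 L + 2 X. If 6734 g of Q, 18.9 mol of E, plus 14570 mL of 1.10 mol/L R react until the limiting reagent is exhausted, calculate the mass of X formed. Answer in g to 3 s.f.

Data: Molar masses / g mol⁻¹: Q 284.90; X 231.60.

n(Q) = 6734 / 284.90 = 23.64 mol
n(E) = 18.90 mol
n(R) = 1.10 × 14570/1000 = 16.03 mol
n/ν → Q: 5.910, E: 4.725, R: 5.343; E is limiting.
n(X) = (2/4) × 18.90 = 9.450 mol
mass = 9.450 × 231.60 = 2189 g

2190 g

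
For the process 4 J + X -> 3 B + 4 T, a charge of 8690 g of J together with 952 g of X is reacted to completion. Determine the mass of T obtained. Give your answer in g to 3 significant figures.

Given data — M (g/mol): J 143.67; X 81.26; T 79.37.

3720 g

n(J) = 8690 / 143.67 = 60.49 mol
n(X) = 952.0 / 81.26 = 11.72 mol
n/ν for J = 60.49/4 = 15.12
n/ν for X = 11.72/1 = 11.72
Smallest n/ν is X → limiting reagent.
n(T) = (4/1) × 11.72 = 46.88 mol
mass = 46.88 × 79.37 = 3721 g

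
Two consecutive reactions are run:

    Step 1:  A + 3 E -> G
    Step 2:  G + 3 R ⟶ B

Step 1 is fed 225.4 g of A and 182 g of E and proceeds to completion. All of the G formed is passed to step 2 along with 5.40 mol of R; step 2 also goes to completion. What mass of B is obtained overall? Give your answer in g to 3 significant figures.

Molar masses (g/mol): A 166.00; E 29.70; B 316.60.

430 g

Step 1:
n(A) = 225.4 / 166.00 = 1.358 mol
n(E) = 182.0 / 29.70 = 6.128 mol
n/ν for A = 1.358/1 = 1.358
n/ν for E = 6.128/3 = 2.043
Smallest n/ν is A → limiting reagent.
n(G) produced = (1/1) × 1.358 = 1.358 mol
Step 2:
n(G) available = 1.358 mol
n(R) = 5.400 mol
n/ν for G = 1.358/1 = 1.358
n/ν for R = 5.400/3 = 1.800
Smallest n/ν is G → limiting reagent.
n(B) = (1/1) × 1.358 = 1.358 mol
mass = 1.358 × 316.60 = 429.9 g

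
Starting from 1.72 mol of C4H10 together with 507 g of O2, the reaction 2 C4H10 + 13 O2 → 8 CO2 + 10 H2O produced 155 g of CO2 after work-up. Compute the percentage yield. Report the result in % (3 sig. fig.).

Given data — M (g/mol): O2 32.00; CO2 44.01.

n(C4H10) = 1.720 mol
n(O2) = 507.0 / 32.00 = 15.84 mol
n/ν → C4H10: 0.8600, O2: 1.218; C4H10 is limiting.
theoretical n(CO2) = (8/2) × 1.720 = 6.880 mol → 302.8 g
% yield = 155 / 302.8 × 100 = 51.19 %

51.2 %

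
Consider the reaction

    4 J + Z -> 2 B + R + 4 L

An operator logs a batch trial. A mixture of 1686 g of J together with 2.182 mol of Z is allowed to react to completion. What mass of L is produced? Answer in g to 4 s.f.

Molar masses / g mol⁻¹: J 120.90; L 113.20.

n(J) = 1686 / 120.90 = 13.95 mol
n(Z) = 2.182 mol
n/ν for J = 13.95/4 = 3.488
n/ν for Z = 2.182/1 = 2.182
Smallest n/ν is Z → limiting reagent.
n(L) = (4/1) × 2.182 = 8.728 mol
mass = 8.728 × 113.20 = 988.0 g

988.0 g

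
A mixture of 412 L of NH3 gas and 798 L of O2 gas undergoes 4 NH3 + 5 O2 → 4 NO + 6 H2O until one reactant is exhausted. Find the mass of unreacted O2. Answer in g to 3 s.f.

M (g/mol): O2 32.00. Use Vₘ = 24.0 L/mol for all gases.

n(NH3) = 412.0 / 24.0 = 17.17 mol
n(O2) = 798.0 / 24.0 = 33.25 mol
n/ν → NH3: 4.293, O2: 6.650; NH3 is limiting.
O2 consumed = (5/4) × 17.17 = 21.46 mol
O2 remaining = 33.25 − 21.46 = 11.79 mol
mass = 11.79 × 32.00 = 377.3 g

377 g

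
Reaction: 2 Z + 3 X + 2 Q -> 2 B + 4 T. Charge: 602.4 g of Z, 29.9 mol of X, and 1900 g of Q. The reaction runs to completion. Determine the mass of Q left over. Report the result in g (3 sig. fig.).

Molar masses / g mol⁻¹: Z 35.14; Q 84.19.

457 g

n(Z) = 602.4 / 35.14 = 17.14 mol
n(X) = 29.90 mol
n(Q) = 1900 / 84.19 = 22.57 mol
n/ν for Z = 17.14/2 = 8.570
n/ν for X = 29.90/3 = 9.967
n/ν for Q = 22.57/2 = 11.29
Smallest n/ν is Z → limiting reagent.
Q consumed = (2/2) × 17.14 = 17.14 mol
Q remaining = 22.57 − 17.14 = 5.430 mol
mass = 5.430 × 84.19 = 457.2 g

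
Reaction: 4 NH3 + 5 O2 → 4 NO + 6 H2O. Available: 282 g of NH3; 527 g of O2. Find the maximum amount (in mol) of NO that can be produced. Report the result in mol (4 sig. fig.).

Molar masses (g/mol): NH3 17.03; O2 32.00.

13.18 mol

n(NH3) = 282.0 / 17.03 = 16.56 mol
n(O2) = 527.0 / 32.00 = 16.47 mol
n/ν for NH3 = 16.56/4 = 4.140
n/ν for O2 = 16.47/5 = 3.294
Smallest n/ν is O2 → limiting reagent.
n(NO) = (4/5) × 16.47 = 13.18 mol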